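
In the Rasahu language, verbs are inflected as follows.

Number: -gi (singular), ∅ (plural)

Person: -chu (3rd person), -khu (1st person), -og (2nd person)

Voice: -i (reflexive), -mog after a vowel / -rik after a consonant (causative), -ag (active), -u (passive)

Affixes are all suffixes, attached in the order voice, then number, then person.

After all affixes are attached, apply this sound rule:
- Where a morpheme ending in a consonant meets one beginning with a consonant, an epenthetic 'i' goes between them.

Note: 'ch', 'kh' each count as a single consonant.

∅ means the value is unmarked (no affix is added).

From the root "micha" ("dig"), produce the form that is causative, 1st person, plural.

Attach voice causative -mog (after vowel 'a') → michamog.
number = plural: zero marking, form stays michamog.
Attach person 1st person -khu → michamogkhu.
Apply epenthesis: michamogkhu → michamogikhu.

michamogikhu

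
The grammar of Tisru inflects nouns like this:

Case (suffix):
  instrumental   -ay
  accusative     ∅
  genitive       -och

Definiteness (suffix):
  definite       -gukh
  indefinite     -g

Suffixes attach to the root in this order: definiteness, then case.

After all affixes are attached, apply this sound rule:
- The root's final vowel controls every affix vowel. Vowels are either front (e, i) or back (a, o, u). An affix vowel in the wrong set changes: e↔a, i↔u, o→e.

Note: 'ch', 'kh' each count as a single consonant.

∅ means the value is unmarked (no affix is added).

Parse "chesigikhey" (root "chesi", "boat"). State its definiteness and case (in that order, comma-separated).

Segment: chesi-gukh-ay.
definiteness: -gukh → definite.
case: -ay → instrumental.

definite, instrumental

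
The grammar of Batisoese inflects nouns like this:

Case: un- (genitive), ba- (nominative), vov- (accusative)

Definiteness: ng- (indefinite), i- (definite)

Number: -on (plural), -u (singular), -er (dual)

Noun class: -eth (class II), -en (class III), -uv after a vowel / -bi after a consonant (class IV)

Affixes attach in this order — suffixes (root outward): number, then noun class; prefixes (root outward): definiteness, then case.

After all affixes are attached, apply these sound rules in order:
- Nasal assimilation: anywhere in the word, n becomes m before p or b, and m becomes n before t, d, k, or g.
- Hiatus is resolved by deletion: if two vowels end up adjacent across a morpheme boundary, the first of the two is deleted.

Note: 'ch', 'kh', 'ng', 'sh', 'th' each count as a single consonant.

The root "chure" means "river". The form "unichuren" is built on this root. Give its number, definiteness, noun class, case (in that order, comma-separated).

singular, definite, class III, genitive

Segment: un-i-chure-u-en.
number: -u → singular.
definiteness: i- → definite.
noun class: -en → class III.
case: un- → genitive.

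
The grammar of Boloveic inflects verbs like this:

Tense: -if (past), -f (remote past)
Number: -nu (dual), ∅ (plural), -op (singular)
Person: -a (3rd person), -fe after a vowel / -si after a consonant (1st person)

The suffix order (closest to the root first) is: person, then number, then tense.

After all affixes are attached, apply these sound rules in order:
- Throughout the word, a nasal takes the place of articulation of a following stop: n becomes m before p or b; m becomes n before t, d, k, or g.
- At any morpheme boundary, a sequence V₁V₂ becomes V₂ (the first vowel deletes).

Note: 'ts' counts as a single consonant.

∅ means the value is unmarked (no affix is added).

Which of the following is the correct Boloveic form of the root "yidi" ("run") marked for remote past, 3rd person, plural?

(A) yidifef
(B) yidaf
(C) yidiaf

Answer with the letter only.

B

Attach person 3rd person -a → yidia.
number = plural: zero marking, form stays yidia.
Attach tense remote past -f → yidiaf.
Nasal assimilation: no change.
Apply vowel deletion: yidiaf → yidaf.
So the correct form is yidaf, option (B).
(A) yidifef is wrong: it uses 1st person instead of 3rd person for person.
(C) yidiaf is wrong: it fails to apply the sound rule(s).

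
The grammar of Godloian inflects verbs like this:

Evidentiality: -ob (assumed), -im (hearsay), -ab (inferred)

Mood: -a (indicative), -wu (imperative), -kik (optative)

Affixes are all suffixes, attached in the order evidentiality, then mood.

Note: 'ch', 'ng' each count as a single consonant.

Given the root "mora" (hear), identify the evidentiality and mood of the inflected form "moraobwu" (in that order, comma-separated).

assumed, imperative

Segment: mora-ob-wu.
evidentiality: -ob → assumed.
mood: -wu → imperative.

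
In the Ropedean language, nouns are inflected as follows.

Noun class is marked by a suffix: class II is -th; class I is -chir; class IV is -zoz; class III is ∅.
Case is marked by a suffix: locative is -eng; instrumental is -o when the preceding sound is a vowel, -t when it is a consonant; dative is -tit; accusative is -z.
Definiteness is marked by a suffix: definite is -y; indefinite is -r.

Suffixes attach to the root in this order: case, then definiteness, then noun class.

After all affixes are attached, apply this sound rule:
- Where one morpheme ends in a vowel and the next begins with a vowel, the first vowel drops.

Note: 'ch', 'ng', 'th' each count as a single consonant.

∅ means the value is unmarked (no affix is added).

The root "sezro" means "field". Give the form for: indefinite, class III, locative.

Attach case locative -eng → sezroeng.
Attach definiteness indefinite -r → sezroengr.
noun class = class III: zero marking, form stays sezroengr.
Apply vowel deletion: sezroengr → sezrengr.

sezrengr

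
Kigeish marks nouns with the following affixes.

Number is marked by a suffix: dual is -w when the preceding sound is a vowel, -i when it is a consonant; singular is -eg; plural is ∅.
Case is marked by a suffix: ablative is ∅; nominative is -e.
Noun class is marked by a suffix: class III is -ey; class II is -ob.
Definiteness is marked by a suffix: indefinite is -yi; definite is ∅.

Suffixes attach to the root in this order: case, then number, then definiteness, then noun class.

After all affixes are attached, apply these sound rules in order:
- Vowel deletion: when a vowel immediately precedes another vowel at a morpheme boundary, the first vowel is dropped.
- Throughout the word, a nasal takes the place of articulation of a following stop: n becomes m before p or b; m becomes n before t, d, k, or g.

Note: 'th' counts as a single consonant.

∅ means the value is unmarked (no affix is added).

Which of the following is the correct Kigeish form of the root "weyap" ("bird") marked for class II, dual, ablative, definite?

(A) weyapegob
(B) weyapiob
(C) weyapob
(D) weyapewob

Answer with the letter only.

case = ablative: zero marking, form stays weyap.
Attach number dual -i (after consonant 'p') → weyapi.
definiteness = definite: zero marking, form stays weyapi.
Attach noun class class II -ob → weyapiob.
Apply vowel deletion: weyapiob → weyapob.
Nasal assimilation: no change.
So the correct form is weyapob, option (C).
(A) weyapegob is wrong: it uses singular instead of dual for number.
(B) weyapiob is wrong: it fails to apply the sound rule(s).
(D) weyapewob is wrong: it uses nominative instead of ablative for case.

C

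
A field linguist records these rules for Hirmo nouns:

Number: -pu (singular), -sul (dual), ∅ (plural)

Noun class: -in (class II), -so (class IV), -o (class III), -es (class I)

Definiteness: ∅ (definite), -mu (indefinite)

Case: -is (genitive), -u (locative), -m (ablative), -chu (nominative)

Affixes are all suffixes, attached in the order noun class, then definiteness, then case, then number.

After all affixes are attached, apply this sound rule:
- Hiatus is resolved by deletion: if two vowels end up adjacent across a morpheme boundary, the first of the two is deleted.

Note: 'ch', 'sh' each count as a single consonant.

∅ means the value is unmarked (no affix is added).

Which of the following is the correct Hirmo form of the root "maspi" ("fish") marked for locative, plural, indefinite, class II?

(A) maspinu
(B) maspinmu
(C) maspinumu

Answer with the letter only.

Attach noun class class II -in → maspiin.
Attach definiteness indefinite -mu → maspiinmu.
Attach case locative -u → maspiinmuu.
number = plural: zero marking, form stays maspiinmuu.
Apply vowel deletion: maspiinmuu → maspinmu.
So the correct form is maspinmu, option (B).
(C) maspinumu is wrong: it has the affixes in the wrong order.
(A) maspinu is wrong: it uses definite instead of indefinite for definiteness.

B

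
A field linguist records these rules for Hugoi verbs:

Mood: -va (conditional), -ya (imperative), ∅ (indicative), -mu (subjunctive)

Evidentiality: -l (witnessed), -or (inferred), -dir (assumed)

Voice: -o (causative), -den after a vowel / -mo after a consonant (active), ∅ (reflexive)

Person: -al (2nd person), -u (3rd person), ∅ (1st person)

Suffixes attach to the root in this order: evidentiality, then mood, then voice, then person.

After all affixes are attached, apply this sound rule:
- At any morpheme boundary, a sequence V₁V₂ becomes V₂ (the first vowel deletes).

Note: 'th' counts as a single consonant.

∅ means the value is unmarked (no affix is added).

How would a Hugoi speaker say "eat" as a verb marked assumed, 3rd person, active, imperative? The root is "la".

Attach evidentiality assumed -dir → ladir.
Attach mood imperative -ya → ladirya.
Attach voice active -den (after vowel 'a') → ladiryaden.
Attach person 3rd person -u → ladiryadenu.
Vowel deletion: no change.

ladiryadenu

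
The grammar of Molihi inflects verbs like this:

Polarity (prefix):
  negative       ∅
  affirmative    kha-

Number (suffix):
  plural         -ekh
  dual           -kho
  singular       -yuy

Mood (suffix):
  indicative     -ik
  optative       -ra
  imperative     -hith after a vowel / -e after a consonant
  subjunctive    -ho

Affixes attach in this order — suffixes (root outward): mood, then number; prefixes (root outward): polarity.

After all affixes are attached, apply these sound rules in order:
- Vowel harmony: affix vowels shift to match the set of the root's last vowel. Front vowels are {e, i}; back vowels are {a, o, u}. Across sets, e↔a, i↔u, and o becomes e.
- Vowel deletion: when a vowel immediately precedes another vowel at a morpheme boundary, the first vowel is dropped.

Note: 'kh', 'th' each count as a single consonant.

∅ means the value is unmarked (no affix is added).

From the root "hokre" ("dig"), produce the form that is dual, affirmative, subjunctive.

Attach mood subjunctive -ho → hokreho.
Attach number dual -kho → hokrehokho.
Attach polarity affirmative kha- → khahokrehokho.
Apply vowel harmony: khahokrehokho → khehokrehekhe.
Vowel deletion: no change.

khehokrehekhe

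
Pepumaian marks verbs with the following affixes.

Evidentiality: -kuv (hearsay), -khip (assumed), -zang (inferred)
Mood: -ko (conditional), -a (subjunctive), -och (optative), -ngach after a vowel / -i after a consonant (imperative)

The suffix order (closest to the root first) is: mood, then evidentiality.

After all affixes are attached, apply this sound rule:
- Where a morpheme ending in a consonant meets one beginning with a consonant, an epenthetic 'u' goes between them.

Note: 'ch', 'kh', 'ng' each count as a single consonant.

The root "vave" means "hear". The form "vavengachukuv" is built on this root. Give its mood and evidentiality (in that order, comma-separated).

imperative, hearsay

Segment: vave-ngach-kuv.
mood: -ngach/i → imperative.
evidentiality: -kuv → hearsay.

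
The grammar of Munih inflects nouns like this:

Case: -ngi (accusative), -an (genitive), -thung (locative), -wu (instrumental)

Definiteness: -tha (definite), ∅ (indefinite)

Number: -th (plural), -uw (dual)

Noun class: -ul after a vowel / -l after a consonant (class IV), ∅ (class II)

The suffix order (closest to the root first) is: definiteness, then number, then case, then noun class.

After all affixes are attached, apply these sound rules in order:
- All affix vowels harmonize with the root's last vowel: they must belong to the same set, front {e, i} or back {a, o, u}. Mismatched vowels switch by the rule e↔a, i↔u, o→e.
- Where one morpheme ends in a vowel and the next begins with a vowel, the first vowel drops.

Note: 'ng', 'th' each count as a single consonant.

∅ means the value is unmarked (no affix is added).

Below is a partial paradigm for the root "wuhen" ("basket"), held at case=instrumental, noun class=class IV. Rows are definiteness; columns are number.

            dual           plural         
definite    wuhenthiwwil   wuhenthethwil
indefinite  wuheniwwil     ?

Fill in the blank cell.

definiteness = indefinite: zero marking, form stays wuhen.
Attach number plural -th → wuhenth.
Attach case instrumental -wu → wuhenthwu.
Attach noun class class IV -ul (after vowel 'u') → wuhenthwuul.
Apply vowel harmony: wuhenthwuul → wuhenthwiil.
Apply vowel deletion: wuhenthwiil → wuhenthwil.

wuhenthwil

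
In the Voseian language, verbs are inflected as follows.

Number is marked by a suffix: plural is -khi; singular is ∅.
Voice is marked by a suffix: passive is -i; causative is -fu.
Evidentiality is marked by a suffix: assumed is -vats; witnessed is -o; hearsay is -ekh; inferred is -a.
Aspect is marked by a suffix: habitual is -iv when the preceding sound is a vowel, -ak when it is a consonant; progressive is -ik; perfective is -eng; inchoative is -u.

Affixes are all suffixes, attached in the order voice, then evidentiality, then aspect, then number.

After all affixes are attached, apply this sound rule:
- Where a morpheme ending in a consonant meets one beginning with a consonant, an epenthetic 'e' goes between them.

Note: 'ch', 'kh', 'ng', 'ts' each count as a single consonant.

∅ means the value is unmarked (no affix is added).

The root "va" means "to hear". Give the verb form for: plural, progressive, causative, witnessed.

Attach voice causative -fu → vafu.
Attach evidentiality witnessed -o → vafuo.
Attach aspect progressive -ik → vafuoik.
Attach number plural -khi → vafuoikkhi.
Apply epenthesis: vafuoikkhi → vafuoikekhi.

vafuoikekhi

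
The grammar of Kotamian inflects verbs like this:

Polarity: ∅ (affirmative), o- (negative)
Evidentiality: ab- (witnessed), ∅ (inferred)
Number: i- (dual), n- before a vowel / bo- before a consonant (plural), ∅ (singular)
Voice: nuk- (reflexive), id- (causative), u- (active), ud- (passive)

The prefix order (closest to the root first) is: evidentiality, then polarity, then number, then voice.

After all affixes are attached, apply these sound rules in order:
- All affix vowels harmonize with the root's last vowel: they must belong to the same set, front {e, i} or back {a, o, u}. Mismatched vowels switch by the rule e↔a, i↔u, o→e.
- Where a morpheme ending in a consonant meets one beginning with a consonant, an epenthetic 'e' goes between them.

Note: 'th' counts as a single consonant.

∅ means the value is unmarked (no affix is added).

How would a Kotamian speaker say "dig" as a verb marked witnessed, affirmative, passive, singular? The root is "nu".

Attach evidentiality witnessed ab- → abnu.
polarity = affirmative: zero marking, form stays abnu.
number = singular: zero marking, form stays abnu.
Attach voice passive ud- → udabnu.
Vowel harmony: no change.
Apply epenthesis: udabnu → udabenu.

udabenu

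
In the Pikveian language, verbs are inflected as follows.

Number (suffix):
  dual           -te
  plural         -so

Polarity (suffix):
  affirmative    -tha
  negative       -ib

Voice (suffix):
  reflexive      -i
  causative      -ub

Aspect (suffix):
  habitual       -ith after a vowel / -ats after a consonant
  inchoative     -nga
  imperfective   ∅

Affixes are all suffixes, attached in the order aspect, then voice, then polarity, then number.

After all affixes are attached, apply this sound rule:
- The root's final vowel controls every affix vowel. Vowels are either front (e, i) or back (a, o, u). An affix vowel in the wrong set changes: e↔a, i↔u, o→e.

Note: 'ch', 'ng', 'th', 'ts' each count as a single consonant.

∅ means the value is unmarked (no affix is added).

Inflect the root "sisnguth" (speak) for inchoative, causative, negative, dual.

Attach aspect inchoative -nga → sisnguthnga.
Attach voice causative -ub → sisnguthngaub.
Attach polarity negative -ib → sisnguthngaubib.
Attach number dual -te → sisnguthngaubibte.
Apply vowel harmony: sisnguthngaubibte → sisnguthngaububta.

sisnguthngaububta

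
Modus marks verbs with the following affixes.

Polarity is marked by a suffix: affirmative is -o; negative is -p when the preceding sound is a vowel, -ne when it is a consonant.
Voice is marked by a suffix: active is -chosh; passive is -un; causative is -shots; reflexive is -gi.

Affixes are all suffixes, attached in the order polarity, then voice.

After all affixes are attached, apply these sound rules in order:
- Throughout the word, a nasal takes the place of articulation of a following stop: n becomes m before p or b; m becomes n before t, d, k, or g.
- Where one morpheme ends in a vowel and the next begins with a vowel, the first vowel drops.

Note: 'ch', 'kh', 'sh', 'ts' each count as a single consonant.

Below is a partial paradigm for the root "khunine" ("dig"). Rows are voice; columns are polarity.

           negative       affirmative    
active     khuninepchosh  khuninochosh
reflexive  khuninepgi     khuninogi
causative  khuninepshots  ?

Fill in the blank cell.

Attach polarity affirmative -o → khunineo.
Attach voice causative -shots → khunineoshots.
Nasal assimilation: no change.
Apply vowel deletion: khunineoshots → khuninoshots.

khuninoshots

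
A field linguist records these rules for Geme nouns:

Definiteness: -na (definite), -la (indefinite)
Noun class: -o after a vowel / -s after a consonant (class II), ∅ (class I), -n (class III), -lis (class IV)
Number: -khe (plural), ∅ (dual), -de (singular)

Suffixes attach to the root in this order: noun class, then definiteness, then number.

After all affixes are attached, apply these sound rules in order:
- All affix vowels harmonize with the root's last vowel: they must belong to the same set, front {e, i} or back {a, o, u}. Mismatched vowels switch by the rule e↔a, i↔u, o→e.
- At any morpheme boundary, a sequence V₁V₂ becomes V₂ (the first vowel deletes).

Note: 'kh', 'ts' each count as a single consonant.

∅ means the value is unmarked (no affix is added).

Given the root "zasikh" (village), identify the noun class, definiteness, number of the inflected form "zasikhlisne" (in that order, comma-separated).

class IV, definite, dual

Segment: zasikh-lis-na.
noun class: -lis → class IV.
definiteness: -na → definite.
number: ∅ → dual.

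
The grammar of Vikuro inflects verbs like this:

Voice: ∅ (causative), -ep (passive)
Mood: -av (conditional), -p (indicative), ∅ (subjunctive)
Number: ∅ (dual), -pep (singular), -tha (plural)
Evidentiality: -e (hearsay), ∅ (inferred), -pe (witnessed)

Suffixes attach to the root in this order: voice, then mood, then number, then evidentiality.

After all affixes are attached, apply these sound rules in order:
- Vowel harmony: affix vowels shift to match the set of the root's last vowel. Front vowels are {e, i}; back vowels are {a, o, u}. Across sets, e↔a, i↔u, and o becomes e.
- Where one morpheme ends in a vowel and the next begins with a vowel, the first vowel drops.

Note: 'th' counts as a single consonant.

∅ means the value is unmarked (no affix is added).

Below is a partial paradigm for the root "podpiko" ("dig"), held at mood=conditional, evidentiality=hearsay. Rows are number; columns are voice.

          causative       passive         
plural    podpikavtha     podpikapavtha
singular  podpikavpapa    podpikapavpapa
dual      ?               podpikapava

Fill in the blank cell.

podpikava

voice = causative: zero marking, form stays podpiko.
Attach mood conditional -av → podpikoav.
number = dual: zero marking, form stays podpikoav.
Attach evidentiality hearsay -e → podpikoave.
Apply vowel harmony: podpikoave → podpikoava.
Apply vowel deletion: podpikoava → podpikava.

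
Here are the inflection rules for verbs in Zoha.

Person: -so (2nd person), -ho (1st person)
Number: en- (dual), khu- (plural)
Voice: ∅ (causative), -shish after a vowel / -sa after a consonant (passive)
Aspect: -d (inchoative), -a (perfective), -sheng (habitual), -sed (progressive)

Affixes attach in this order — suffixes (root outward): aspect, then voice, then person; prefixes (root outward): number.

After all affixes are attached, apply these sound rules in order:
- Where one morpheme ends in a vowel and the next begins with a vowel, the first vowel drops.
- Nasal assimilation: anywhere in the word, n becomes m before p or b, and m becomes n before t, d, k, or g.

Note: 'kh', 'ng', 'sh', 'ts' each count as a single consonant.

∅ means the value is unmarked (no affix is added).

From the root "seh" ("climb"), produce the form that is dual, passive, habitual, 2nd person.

Attach number dual en- → enseh.
Attach aspect habitual -sheng → ensehsheng.
Attach voice passive -sa (after consonant 'ng') → ensehshengsa.
Attach person 2nd person -so → ensehshengsaso.
Vowel deletion: no change.
Nasal assimilation: no change.

ensehshengsaso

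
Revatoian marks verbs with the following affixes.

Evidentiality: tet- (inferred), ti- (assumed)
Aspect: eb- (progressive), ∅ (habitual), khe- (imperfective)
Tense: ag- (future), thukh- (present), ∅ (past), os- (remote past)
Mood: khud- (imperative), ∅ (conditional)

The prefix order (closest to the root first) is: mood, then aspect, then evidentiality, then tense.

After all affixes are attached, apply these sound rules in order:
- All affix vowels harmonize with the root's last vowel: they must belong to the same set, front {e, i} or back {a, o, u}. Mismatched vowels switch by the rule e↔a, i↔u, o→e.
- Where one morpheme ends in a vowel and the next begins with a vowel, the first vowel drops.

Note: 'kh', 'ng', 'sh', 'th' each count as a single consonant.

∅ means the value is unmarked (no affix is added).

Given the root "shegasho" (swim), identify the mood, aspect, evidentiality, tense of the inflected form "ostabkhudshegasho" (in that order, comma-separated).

imperative, progressive, assumed, remote past

Segment: os-ti-eb-khud-shegasho.
mood: khud- → imperative.
aspect: eb- → progressive.
evidentiality: ti- → assumed.
tense: os- → remote past.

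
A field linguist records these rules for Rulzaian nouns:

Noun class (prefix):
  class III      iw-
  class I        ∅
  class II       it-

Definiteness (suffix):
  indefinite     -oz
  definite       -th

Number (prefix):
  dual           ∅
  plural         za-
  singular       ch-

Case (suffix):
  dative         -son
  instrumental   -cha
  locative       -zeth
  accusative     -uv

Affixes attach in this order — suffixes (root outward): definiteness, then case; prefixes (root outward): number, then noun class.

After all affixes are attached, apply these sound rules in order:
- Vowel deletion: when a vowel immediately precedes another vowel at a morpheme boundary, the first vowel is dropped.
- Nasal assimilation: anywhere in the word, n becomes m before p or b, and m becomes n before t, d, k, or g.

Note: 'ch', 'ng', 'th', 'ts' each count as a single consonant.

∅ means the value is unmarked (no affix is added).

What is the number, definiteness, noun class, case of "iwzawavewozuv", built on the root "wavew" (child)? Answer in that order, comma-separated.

Segment: iw-za-wavew-oz-uv.
number: za- → plural.
definiteness: -oz → indefinite.
noun class: iw- → class III.
case: -uv → accusative.

plural, indefinite, class III, accusative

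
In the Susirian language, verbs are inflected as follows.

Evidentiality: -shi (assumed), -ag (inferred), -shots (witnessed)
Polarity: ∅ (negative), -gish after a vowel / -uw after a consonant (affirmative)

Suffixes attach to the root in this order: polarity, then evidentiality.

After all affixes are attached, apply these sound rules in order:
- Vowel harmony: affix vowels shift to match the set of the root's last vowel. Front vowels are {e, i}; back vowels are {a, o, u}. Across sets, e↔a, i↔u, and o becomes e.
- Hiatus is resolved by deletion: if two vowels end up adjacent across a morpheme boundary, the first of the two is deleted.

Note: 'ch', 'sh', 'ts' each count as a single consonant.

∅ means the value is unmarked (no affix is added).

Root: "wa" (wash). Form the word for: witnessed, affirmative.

wagushshots

Attach polarity affirmative -gish (after vowel 'a') → wagish.
Attach evidentiality witnessed -shots → wagishshots.
Apply vowel harmony: wagishshots → wagushshots.
Vowel deletion: no change.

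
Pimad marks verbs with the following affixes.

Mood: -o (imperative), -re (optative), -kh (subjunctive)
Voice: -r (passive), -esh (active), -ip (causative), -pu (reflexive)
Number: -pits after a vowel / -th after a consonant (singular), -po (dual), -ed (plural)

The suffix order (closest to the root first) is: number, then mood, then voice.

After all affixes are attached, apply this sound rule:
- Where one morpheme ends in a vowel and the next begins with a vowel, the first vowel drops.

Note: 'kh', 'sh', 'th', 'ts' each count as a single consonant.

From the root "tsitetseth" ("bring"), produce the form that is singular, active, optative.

Attach number singular -th (after consonant 'th') → tsitetsethth.
Attach mood optative -re → tsitetseththre.
Attach voice active -esh → tsitetseththreesh.
Apply vowel deletion: tsitetseththreesh → tsitetseththresh.

tsitetseththresh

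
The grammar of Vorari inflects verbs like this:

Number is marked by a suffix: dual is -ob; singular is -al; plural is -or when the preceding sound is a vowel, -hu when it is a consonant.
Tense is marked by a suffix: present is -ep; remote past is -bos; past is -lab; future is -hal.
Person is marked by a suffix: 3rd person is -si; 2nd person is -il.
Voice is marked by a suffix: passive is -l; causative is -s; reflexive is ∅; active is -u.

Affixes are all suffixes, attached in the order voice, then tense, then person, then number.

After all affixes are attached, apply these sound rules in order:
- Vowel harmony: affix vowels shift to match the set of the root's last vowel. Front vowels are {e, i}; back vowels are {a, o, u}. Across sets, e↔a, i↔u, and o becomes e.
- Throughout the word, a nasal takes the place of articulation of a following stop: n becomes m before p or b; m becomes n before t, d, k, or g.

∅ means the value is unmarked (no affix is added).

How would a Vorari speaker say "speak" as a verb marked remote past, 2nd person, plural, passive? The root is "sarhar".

sarharlbosulhu

Attach voice passive -l → sarharl.
Attach tense remote past -bos → sarharlbos.
Attach person 2nd person -il → sarharlbosil.
Attach number plural -hu (after consonant 'l') → sarharlbosilhu.
Apply vowel harmony: sarharlbosilhu → sarharlbosulhu.
Nasal assimilation: no change.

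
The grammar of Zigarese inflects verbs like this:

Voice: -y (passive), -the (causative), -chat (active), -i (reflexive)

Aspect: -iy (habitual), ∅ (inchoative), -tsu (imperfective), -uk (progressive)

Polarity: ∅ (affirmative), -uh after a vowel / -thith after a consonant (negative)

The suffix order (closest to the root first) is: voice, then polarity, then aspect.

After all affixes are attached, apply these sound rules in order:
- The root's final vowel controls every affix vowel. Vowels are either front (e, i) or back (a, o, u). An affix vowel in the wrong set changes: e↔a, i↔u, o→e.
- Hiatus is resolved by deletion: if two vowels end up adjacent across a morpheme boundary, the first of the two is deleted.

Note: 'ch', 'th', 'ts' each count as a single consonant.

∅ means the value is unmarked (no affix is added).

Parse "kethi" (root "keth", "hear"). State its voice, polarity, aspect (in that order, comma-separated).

Segment: keth-i.
voice: -i → reflexive.
polarity: ∅ → affirmative.
aspect: ∅ → inchoative.

reflexive, affirmative, inchoative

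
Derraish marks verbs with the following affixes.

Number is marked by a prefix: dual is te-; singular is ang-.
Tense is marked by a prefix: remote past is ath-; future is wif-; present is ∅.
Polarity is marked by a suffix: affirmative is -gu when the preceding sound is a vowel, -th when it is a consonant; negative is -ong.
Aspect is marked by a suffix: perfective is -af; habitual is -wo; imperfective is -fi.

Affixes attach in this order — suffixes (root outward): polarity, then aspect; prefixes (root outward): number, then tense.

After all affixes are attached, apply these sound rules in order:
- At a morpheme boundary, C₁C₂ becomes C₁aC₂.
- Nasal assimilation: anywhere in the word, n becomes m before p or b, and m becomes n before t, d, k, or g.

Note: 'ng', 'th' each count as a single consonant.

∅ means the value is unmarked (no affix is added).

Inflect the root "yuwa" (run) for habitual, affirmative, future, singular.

Attach number singular ang- → angyuwa.
Attach polarity affirmative -gu (after vowel 'a') → angyuwagu.
Attach tense future wif- → wifangyuwagu.
Attach aspect habitual -wo → wifangyuwaguwo.
Apply epenthesis: wifangyuwaguwo → wifangayuwaguwo.
Nasal assimilation: no change.

wifangayuwaguwo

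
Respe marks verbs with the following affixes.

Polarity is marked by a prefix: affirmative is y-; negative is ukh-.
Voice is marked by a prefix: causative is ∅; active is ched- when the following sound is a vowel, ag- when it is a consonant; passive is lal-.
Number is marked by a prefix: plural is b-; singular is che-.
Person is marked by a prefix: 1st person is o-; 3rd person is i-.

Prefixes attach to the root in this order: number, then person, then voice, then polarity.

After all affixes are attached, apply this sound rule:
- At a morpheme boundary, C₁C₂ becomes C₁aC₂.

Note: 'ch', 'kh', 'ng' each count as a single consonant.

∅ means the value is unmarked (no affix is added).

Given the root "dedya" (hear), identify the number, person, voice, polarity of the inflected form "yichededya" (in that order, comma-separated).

Segment: y-i-che-dedya.
number: che- → singular.
person: i- → 3rd person.
voice: ∅ → causative.
polarity: y- → affirmative.

singular, 3rd person, causative, affirmative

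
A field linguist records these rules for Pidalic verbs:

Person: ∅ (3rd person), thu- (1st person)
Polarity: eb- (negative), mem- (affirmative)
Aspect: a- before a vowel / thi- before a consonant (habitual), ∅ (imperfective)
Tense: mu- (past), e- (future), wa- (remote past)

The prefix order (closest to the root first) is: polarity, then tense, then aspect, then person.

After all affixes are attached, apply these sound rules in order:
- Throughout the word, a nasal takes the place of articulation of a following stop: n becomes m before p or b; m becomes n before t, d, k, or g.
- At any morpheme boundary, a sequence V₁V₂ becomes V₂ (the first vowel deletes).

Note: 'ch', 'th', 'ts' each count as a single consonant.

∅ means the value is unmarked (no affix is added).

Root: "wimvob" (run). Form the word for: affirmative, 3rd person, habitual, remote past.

Attach polarity affirmative mem- → memwimvob.
Attach tense remote past wa- → wamemwimvob.
Attach aspect habitual thi- (before consonant 'w') → thiwamemwimvob.
person = 3rd person: zero marking, form stays thiwamemwimvob.
Nasal assimilation: no change.
Vowel deletion: no change.

thiwamemwimvob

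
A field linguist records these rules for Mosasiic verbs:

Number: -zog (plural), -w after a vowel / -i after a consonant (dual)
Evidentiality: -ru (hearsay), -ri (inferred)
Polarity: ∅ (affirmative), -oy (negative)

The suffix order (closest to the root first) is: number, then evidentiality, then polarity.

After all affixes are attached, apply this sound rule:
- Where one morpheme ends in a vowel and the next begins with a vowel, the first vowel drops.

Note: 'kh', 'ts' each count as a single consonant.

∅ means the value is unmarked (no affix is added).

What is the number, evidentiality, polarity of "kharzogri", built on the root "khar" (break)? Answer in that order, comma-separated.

Segment: khar-zog-ri.
number: -zog → plural.
evidentiality: -ri → inferred.
polarity: ∅ → affirmative.

plural, inferred, affirmative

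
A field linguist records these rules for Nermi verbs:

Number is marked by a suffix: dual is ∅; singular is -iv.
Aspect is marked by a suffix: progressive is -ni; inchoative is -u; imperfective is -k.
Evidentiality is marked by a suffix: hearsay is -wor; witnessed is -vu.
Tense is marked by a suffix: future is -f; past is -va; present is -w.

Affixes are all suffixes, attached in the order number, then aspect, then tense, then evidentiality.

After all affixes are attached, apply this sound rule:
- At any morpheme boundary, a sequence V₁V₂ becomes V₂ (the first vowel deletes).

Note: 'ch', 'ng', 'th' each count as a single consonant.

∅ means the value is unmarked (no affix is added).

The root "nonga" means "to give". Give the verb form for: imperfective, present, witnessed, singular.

Attach number singular -iv → nongaiv.
Attach aspect imperfective -k → nongaivk.
Attach tense present -w → nongaivkw.
Attach evidentiality witnessed -vu → nongaivkwvu.
Apply vowel deletion: nongaivkwvu → nongivkwvu.

nongivkwvu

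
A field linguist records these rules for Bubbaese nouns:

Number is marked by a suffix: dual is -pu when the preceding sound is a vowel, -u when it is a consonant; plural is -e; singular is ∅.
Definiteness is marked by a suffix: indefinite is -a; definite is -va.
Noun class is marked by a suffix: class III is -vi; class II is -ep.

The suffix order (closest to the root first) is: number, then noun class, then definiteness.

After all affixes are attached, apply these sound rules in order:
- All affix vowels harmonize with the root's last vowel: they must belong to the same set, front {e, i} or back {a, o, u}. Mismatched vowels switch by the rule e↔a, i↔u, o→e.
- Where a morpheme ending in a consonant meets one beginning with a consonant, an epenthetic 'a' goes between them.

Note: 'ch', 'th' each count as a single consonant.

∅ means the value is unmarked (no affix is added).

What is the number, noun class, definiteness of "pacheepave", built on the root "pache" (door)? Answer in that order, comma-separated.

singular, class II, definite

Segment: pache-ep-va.
number: ∅ → singular.
noun class: -ep → class II.
definiteness: -va → definite.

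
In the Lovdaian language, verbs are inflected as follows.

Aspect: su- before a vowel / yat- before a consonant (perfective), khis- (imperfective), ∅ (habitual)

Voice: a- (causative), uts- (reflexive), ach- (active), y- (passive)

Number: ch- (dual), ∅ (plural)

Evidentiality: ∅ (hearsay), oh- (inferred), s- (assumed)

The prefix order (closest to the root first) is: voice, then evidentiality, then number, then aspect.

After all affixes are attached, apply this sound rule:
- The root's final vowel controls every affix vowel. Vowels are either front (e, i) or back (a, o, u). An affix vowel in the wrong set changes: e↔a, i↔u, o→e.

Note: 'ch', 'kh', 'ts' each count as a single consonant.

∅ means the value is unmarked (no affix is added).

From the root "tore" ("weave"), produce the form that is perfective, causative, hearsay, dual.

yetchetore

Attach voice causative a- → atore.
evidentiality = hearsay: zero marking, form stays atore.
Attach number dual ch- → chatore.
Attach aspect perfective yat- (before consonant 'ch') → yatchatore.
Apply vowel harmony: yatchatore → yetchetore.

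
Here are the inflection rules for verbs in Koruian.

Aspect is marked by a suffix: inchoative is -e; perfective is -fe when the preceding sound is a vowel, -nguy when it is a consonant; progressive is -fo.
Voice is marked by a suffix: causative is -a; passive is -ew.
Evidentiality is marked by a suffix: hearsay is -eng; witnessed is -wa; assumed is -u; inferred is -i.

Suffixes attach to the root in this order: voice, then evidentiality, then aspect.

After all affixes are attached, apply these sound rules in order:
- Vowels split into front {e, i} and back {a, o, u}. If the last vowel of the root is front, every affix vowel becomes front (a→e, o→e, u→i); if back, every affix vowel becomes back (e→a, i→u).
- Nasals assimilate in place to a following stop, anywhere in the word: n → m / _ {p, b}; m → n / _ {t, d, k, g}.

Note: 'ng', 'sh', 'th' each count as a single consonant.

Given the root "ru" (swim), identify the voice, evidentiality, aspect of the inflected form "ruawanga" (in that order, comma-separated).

passive, hearsay, inchoative

Segment: ru-ew-eng-e.
voice: -ew → passive.
evidentiality: -eng → hearsay.
aspect: -e → inchoative.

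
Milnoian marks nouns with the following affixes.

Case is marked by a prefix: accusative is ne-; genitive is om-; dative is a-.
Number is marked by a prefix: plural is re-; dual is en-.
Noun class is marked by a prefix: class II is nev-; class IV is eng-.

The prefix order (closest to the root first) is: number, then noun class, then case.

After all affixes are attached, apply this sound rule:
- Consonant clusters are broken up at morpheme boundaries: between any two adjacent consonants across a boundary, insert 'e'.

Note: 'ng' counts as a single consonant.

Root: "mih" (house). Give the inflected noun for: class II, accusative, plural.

neneveremih

Attach number plural re- → remih.
Attach noun class class II nev- → nevremih.
Attach case accusative ne- → nenevremih.
Apply epenthesis: nenevremih → neneveremih.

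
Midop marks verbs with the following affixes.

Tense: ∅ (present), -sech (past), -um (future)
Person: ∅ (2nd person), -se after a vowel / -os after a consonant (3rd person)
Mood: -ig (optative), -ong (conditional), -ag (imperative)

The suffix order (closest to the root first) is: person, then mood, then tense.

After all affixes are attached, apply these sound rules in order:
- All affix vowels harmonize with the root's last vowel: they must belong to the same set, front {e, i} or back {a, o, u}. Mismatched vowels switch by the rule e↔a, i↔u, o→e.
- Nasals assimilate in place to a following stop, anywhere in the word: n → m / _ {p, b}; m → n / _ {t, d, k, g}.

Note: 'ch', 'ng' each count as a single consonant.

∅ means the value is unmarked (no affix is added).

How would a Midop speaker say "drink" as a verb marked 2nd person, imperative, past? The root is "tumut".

person = 2nd person: zero marking, form stays tumut.
Attach mood imperative -ag → tumutag.
Attach tense past -sech → tumutagsech.
Apply vowel harmony: tumutagsech → tumutagsach.
Nasal assimilation: no change.

tumutagsach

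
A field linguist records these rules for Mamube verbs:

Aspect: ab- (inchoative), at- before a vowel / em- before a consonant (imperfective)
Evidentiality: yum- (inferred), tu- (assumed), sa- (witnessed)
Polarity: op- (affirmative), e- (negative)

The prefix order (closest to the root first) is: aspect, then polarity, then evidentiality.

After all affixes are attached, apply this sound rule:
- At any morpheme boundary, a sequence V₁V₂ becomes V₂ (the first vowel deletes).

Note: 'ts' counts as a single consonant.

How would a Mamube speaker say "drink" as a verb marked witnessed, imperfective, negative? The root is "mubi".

semmubi

Attach aspect imperfective em- (before consonant 'm') → emmubi.
Attach polarity negative e- → eemmubi.
Attach evidentiality witnessed sa- → saeemmubi.
Apply vowel deletion: saeemmubi → semmubi.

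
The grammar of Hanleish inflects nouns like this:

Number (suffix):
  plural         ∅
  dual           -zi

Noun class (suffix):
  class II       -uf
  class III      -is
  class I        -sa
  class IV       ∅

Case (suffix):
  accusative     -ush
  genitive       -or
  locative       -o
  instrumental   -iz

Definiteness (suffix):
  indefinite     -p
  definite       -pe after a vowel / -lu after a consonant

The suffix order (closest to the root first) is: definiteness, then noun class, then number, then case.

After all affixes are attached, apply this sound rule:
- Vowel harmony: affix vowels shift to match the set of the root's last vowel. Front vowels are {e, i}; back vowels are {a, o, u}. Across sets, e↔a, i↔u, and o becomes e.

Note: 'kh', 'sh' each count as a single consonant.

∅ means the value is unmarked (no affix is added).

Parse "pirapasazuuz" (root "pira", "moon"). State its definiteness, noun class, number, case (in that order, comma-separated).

Segment: pira-pe-sa-zi-iz.
definiteness: -pe/lu → definite.
noun class: -sa → class I.
number: -zi → dual.
case: -iz → instrumental.

definite, class I, dual, instrumental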